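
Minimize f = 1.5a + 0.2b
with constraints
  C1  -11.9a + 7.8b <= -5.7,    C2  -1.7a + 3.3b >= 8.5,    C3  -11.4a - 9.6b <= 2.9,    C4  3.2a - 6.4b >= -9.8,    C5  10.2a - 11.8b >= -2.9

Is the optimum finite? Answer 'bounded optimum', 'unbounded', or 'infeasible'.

infeasible

The boundaries -11.9a + 7.8b = -5.7 and -11.4a - 9.6b = 2.9 meet at (535/3386, -9949/20316), but that point violates -1.7a + 3.3b ≥ 8.5. Every candidate vertex is excluded by some other constraint, so the feasible region is empty.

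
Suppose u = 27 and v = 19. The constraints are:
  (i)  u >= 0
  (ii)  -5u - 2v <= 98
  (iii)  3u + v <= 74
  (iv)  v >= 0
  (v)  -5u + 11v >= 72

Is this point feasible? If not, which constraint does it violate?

Constraint (iii): 3u + v = 100, which is not ≤ 74. All other constraints are satisfied.

not feasible — violates (iii)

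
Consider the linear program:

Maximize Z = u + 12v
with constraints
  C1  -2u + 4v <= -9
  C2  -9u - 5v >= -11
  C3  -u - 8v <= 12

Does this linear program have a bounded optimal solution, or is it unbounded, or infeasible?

bounded optimum

Feasible corners and Z = u + 12v:
  (89/46, -59/46) → Z = -619/46
  (6/5, -33/20) → Z = -93/5
  (148/67, -119/67) → Z = -1280/67
The feasible region has finitely many vertices and no improving ray; the maximum is -619/46 at (89/46, -59/46).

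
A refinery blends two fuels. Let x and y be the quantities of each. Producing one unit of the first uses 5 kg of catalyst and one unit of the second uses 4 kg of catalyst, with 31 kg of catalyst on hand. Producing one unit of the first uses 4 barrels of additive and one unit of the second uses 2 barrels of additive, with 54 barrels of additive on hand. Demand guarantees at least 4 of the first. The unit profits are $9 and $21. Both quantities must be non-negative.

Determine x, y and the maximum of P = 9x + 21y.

Extreme points and P = 9x + 21y:
  (31/5, 0) → P = 279/5
  (4, 0) → P = 36
  (4, 11/4) → P = 375/4

The binding constraints are 5x + 4y = 31 and x = 4.
Solving simultaneously gives x = 4, y = 11/4.

x = 4, y = 11/4, maximum P = 375/4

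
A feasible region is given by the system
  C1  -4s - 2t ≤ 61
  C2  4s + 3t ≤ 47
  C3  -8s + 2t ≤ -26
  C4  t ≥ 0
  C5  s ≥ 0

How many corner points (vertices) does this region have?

3

The feasible vertices (each the meet of two boundaries and inside every other half-plane) are:
  (43/8, 17/2)
  (47/4, 0)
  (13/4, 0)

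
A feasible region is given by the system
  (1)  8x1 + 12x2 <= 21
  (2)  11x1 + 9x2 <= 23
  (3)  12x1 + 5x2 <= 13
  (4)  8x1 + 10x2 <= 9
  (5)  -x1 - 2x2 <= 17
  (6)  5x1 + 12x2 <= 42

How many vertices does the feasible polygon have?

5

Of the 15 pairwise boundary intersections, those satisfying every inequality are:
  (-51/8, 6)
  (-7, 77/12)
  (17/16, 1/20)
  (111/19, -217/19)
  (-144, 127/2)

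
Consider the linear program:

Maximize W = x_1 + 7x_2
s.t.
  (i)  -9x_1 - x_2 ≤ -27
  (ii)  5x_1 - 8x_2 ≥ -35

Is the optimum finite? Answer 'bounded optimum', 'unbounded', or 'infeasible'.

From the feasible point (181/77, 450/77), moving in the direction (8, 5) keeps every constraint satisfied while W increases without bound.

unbounded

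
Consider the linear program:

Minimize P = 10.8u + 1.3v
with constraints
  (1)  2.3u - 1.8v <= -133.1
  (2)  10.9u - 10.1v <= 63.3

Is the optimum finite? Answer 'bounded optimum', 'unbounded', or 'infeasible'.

unbounded

From the feasible point (-7675/19, -8402/19), moving in the direction (-10.1, -10.9) keeps every constraint satisfied while P decreases without bound.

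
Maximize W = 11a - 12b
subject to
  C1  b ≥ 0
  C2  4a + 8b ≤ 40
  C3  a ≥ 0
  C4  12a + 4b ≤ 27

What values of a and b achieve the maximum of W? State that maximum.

Corner points and W = 11a - 12b:
  (0, 0) → W = 0
  (9/4, 0) → W = 99/4
  (0, 5) → W = -60
  (7/10, 93/20) → W = -481/10

At the optimal vertex, b = 0 and 12a + 4b = 27.
Solving simultaneously gives a = 9/4, b = 0.

a = 9/4, b = 0, maximum W = 99/4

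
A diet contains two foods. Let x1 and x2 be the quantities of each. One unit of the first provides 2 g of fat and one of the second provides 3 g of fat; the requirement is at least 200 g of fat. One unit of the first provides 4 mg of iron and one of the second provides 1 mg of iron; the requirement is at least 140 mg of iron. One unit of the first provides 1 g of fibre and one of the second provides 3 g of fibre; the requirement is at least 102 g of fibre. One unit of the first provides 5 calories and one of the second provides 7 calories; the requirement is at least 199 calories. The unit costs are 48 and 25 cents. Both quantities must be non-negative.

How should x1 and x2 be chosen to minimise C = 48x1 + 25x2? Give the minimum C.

x1 = 22, x2 = 52, minimum C = 2356

Corner points and C = 48x1 + 25x2:
  (0, 140) → C = 3500
  (102, 0) → C = 4896
  (22, 52) → C = 2356
  (98, 4/3) → C = 14212/3
The feasible region is unbounded (it extends along (0, 1), (1, 0)), but C strictly increases along every unbounded feasible direction, so there is no improving ray and the minimum is attained at a vertex.

At the optimal vertex, 2x1 + 3x2 = 200 and 4x1 + x2 = 140.
Solving simultaneously gives x1 = 22, x2 = 52.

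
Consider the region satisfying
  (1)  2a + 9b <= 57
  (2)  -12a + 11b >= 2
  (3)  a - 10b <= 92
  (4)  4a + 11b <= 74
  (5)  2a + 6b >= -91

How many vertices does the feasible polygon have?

5

Intersecting each pair of boundary lines and keeping only the points that satisfy every inequality leaves:
  (39/14, 40/7)
  (-387/2, 148/3)
  (-1032/109, -1106/109)
  (9/2, 56/11)
  (-179/13, -275/26)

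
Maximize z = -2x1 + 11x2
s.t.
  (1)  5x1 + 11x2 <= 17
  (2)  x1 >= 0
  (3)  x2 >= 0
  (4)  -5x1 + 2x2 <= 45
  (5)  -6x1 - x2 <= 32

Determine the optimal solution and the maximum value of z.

x1 = 0, x2 = 17/11, maximum z = 17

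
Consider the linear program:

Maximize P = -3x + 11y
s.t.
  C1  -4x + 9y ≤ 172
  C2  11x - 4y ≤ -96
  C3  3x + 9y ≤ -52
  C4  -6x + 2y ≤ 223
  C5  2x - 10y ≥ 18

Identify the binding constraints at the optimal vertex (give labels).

C4 and C5

Corner points and P = -3x + 11y:
  (-350, -1877/2) → P = -18547/2
  (-172/17, -65/17) → P = -199/17
  (-1133/28, -277/28) → P = 88/7

The maximum is at (-1133/28, -277/28). Substituting into each constraint, equality holds for C4 and C5; the remaining constraints have slack.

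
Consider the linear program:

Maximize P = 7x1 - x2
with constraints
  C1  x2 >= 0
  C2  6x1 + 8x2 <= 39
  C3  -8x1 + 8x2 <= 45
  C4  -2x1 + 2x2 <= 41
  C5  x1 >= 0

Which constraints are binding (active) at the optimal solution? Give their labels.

C1 and C2

Vertices and P = 7x1 - x2:
  (13/2, 0) → P = 91/2
  (0, 0) → P = 0
  (0, 39/8) → P = -39/8

The maximum is at (13/2, 0). Substituting into each constraint, equality holds for C1 and C2; the remaining constraints have slack.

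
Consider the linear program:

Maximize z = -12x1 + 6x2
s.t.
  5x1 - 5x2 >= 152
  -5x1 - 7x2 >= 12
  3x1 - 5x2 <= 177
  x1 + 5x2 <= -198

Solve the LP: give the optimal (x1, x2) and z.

x1 = -25/2, x2 = -429/10, maximum z = -537/5

Extreme points and z = -12x1 + 6x2:
  (-25/2, -429/10) → z = -537/5
  (-23/3, -571/15) → z = -682/5
  (-21/4, -771/20) → z = -1683/10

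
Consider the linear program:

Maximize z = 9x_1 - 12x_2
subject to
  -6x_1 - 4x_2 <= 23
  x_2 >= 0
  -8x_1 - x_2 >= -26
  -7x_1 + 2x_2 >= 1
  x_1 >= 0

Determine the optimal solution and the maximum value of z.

x_1 = 0, x_2 = 1/2, maximum z = -6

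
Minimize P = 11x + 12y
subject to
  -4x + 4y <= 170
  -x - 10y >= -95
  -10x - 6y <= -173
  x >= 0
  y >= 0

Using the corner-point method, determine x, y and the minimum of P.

x = 173/10, y = 0, minimum P = 1903/10

Extreme points and P = 11x + 12y:
  (580/47, 777/94) → P = 11042/47
  (95, 0) → P = 1045
  (173/10, 0) → P = 1903/10

The optimum lies where -10x - 6y = -173 and y = 0.
Solving simultaneously gives x = 173/10, y = 0.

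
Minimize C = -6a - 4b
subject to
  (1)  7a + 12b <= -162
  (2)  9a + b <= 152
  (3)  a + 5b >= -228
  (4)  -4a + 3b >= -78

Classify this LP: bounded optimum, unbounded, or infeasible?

bounded optimum

Vertices and C = -6a - 4b:
  (150/23, -398/23) → C = 692/23
  (-294/23, -990/23) → C = 5724/23
The feasible region has finitely many vertices and no improving ray; the minimum is 692/23 at (150/23, -398/23).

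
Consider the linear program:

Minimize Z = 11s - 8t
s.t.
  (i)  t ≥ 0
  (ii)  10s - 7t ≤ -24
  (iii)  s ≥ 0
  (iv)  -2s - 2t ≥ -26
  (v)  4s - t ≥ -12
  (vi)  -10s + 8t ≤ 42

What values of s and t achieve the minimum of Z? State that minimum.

Feasible corners and Z = 11s - 8t:
  (0, 24/7) → Z = -192/7
  (67/17, 154/17) → Z = -495/17
  (0, 21/4) → Z = -42
  (31/9, 86/9) → Z = -347/9

s = 0, t = 21/4, minimum Z = -42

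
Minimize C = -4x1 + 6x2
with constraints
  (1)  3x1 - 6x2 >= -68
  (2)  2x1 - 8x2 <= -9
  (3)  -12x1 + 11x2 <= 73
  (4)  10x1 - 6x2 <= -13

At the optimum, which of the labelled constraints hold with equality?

(2) and (4)

Extreme points and C = -4x1 + 6x2:
  (-485/74, -19/37) → C = 856/37
  (-25/34, 16/17) → C = 146/17
  (295/38, 287/19) → C = 1132/19

The minimum is at (-25/34, 16/17). Substituting into each constraint, equality holds for (2) and (4); the remaining constraints have slack.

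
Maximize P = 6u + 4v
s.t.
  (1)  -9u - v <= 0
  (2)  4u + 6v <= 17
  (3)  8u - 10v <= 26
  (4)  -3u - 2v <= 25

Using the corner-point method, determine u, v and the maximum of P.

u = 163/44, v = 4/11, maximum P = 521/22

Extreme points and P = 6u + 4v:
  (-17/50, 153/50) → P = 51/5
  (13/49, -117/49) → P = -390/49
  (163/44, 4/11) → P = 521/22

The optimum lies where 4u + 6v = 17 and 8u - 10v = 26.
Solving simultaneously gives u = 163/44, v = 4/11.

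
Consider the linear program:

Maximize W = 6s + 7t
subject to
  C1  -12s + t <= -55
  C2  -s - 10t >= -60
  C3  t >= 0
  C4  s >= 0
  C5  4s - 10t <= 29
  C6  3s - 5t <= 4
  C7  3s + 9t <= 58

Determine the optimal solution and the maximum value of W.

Corner points and W = 6s + 7t:
  (271/57, 39/19) → W = 815/19
  (553/111, 177/37) → W = 2345/37
  (163/21, 27/7) → W = 515/7

s = 163/21, t = 27/7, maximum W = 515/7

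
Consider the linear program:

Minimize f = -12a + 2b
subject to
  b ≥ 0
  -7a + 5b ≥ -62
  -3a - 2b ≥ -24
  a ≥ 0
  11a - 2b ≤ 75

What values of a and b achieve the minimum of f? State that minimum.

a = 99/14, b = 39/28, minimum f = -1149/14

Feasible corners and f = -12a + 2b:
  (0, 0) → f = 0
  (75/11, 0) → f = -900/11
  (0, 12) → f = 24
  (99/14, 39/28) → f = -1149/14

The optimum lies where -3a - 2b = -24 and 11a - 2b = 75.
Solving simultaneously gives a = 99/14, b = 39/28.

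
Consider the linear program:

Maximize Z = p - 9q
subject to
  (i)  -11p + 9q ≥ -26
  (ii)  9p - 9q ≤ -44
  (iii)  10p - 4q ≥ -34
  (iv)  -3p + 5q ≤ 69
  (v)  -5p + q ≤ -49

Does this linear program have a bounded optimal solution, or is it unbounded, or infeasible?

bounded optimum

Vertices and Z = p - 9q:
  (401/18, 163/6) → Z = -2000/9
  (485/36, 661/36) → Z = -1366/9
  (157/11, 246/11) → Z = -187
The feasible region has finitely many vertices and no improving ray; the maximum is -1366/9 at (485/36, 661/36).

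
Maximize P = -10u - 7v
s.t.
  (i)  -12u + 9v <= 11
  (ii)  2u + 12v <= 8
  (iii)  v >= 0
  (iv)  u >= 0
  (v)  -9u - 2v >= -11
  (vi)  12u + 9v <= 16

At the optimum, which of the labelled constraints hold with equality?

(iii) and (iv)

Extreme points and P = -10u - 7v:
  (0, 2/3) → P = -14/3
  (20/21, 32/63) → P = -824/63
  (0, 0) → P = 0
  (11/9, 0) → P = -110/9
  (67/57, 4/19) → P = -754/57

The maximum is at (0, 0). Substituting into each constraint, equality holds for (iii) and (iv); the remaining constraints have slack.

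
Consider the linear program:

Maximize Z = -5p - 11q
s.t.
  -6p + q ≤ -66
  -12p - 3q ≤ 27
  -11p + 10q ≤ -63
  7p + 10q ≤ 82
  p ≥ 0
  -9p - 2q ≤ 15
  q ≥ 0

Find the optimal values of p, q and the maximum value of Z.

p = 11, q = 0, maximum Z = -55

The optimum lies where -6p + q = -66 and q = 0.
Solving simultaneously gives p = 11, q = 0.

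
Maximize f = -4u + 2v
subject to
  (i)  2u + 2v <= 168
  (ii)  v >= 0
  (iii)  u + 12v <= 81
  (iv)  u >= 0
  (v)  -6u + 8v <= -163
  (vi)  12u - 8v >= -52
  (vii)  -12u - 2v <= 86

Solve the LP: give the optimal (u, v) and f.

u = 163/6, v = 0, maximum f = -326/3

Extreme points and f = -4u + 2v:
  (81, 0) → f = -324
  (163/6, 0) → f = -326/3
  (651/20, 323/80) → f = -977/8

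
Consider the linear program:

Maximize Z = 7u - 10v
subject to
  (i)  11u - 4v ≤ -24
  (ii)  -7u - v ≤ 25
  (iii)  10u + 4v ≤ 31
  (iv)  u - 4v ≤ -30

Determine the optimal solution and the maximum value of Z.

u = 1/11, v = 331/44, maximum Z = -1641/22

Vertices and Z = 7u - 10v:
  (-131/18, 467/18) → Z = -5587/18
  (-130/29, 185/29) → Z = -2760/29
  (1/11, 331/44) → Z = -1641/22

At the optimal vertex, 10u + 4v = 31 and u - 4v = -30.
Solving simultaneously gives u = 1/11, v = 331/44.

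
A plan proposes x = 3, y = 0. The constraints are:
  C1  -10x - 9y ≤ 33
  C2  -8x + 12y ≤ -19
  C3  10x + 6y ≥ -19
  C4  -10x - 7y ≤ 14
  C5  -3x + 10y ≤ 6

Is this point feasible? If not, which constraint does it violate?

feasible

C1: -30 ≤ 33 ✓
C2: -24 ≤ -19 ✓
C3: 30 ≥ -19 ✓
C4: -30 ≤ 14 ✓
C5: -9 ≤ 6 ✓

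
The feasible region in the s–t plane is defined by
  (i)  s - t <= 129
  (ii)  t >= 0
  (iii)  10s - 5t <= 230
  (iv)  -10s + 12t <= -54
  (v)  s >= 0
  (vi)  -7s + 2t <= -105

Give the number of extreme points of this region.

4

Of the 15 pairwise boundary intersections, those satisfying every inequality are:
  (23, 0)
  (15, 0)
  (249/7, 176/7)
  (18, 21/2)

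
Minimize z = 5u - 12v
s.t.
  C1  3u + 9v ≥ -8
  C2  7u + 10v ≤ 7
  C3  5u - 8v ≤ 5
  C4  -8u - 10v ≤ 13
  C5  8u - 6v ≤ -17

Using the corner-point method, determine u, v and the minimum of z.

Extreme points and z = 5u - 12v:
  (-20, 147/10) → z = -1382/5
  (-64/61, 175/122) → z = -1370/61
  (-31/16, 1/4) → z = -203/16

The optimum lies where 7u + 10v = 7 and -8u - 10v = 13.
Solving simultaneously gives u = -20, v = 147/10.

u = -20, v = 147/10, minimum z = -1382/5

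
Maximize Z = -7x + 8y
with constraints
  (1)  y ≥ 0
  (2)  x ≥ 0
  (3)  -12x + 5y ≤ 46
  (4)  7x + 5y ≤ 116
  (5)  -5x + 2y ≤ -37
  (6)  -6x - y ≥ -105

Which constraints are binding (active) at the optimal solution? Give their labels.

(4) and (5)

Extreme points and Z = -7x + 8y:
  (116/7, 0) → Z = -116
  (37/5, 0) → Z = -259/5
  (139/13, 107/13) → Z = -9

The maximum is at (139/13, 107/13). Substituting into each constraint, equality holds for (4) and (5); the remaining constraints have slack.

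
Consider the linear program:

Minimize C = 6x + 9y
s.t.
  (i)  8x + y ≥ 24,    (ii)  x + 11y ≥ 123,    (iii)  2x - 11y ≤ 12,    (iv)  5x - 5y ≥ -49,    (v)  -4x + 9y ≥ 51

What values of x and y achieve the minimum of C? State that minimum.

Vertices and C = 6x + 9y:
  (47/29, 320/29) → C = 3162/29
  (71/45, 512/45) → C = 1678/15
  (546/53, 543/53) → C = 8163/53
The feasible region is unbounded (it extends along (1, 1), (9, 4)), but C strictly increases along every unbounded feasible direction, so there is no improving ray and the minimum is attained at a vertex.

The optimum lies where 8x + y = 24 and x + 11y = 123.
Solving simultaneously gives x = 47/29, y = 320/29.

x = 47/29, y = 320/29, minimum C = 3162/29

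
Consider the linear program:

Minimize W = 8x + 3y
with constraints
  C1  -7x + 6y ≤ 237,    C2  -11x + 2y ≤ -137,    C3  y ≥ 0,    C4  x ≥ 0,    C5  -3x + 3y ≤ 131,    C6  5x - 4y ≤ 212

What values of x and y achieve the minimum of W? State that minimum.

x = 137/11, y = 0, minimum W = 1096/11

Corner points and W = 8x + 3y:
  (324/13, 1783/26) → W = 10533/26
  (25, 206/3) → W = 406
  (137/11, 0) → W = 1096/11
  (212/5, 0) → W = 1696/5
  (1160/3, 1291/3) → W = 13153/3

At the optimal vertex, -11x + 2y = -137 and y = 0.
Solving simultaneously gives x = 137/11, y = 0.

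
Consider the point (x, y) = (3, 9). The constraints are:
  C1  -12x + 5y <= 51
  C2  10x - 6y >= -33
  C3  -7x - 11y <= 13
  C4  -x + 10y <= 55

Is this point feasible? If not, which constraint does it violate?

not feasible — violates C4

Constraint C4: -x + 10y = 87, which is not ≤ 55. All other constraints are satisfied.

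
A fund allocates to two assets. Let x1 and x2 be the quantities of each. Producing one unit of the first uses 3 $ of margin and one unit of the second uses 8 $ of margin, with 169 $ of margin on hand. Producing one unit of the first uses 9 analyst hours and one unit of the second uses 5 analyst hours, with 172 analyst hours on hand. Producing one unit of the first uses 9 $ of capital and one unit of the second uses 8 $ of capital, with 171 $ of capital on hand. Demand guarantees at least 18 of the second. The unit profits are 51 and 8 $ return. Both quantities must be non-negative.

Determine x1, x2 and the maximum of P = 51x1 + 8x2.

Feasible corners and P = 51x1 + 8x2:
  (0, 169/8) → P = 169
  (0, 18) → P = 144
  (1/3, 21) → P = 185
  (3, 18) → P = 297

x1 = 3, x2 = 18, maximum P = 297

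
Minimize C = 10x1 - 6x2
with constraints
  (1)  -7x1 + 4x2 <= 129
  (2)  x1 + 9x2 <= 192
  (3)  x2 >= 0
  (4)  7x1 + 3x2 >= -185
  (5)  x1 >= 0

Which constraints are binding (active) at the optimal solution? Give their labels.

(2) and (5)

Corner points and C = 10x1 - 6x2:
  (192, 0) → C = 1920
  (0, 64/3) → C = -128
  (0, 0) → C = 0

The minimum is at (0, 64/3). Substituting into each constraint, equality holds for (2) and (5); the remaining constraints have slack.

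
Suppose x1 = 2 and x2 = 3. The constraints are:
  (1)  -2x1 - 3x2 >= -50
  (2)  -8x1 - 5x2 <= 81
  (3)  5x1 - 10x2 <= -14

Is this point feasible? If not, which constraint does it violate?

feasible

(1): -13 ≥ -50 ✓
(2): -31 ≤ 81 ✓
(3): -20 ≤ -14 ✓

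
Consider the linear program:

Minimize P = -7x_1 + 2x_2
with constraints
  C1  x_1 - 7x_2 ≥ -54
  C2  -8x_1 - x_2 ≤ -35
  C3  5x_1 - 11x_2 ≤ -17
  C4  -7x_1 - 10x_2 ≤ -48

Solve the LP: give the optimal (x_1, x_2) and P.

At the optimal vertex, x_1 - 7x_2 = -54 and 5x_1 - 11x_2 = -17.
Solving simultaneously gives x_1 = 475/24, x_2 = 253/24.

x_1 = 475/24, x_2 = 253/24, minimum P = -2819/24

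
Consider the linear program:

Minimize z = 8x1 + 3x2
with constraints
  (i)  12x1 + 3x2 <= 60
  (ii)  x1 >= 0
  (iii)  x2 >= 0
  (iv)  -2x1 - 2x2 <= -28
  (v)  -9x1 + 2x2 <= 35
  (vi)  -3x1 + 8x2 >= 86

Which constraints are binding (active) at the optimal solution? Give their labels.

Corner points and z = 8x1 + 3x2:
  (2, 12) → z = 52
  (5/17, 320/17) → z = 1000/17
  (0, 14) → z = 42
  (0, 35/2) → z = 105/2

The minimum is at (0, 14). Substituting into each constraint, equality holds for (ii) and (iv); the remaining constraints have slack.

(ii) and (iv)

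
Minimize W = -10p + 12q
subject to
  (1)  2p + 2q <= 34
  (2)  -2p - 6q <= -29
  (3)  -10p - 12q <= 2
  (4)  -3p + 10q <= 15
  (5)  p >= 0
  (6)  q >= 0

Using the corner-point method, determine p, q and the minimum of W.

p = 17, q = 0, minimum W = -170

Corner points and W = -10p + 12q:
  (155/13, 66/13) → W = -758/13
  (17, 0) → W = -170
  (100/19, 117/38) → W = -298/19
  (29/2, 0) → W = -145

The binding constraints are 2p + 2q = 34 and q = 0.
Solving simultaneously gives p = 17, q = 0.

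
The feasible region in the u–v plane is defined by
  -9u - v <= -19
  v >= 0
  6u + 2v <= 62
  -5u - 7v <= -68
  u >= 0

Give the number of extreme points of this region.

The feasible vertices (each the meet of two boundaries and inside every other half-plane) are:
  (65/58, 517/58)
  (0, 19)
  (149/16, 49/16)
  (0, 31)

4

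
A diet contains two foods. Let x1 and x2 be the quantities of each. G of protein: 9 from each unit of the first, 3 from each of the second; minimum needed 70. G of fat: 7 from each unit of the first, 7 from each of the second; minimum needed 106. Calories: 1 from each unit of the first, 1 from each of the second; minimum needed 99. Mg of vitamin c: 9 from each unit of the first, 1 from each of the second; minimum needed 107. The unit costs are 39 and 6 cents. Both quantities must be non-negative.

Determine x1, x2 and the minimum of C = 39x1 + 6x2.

x1 = 1, x2 = 98, minimum C = 627

Feasible corners and C = 39x1 + 6x2:
  (0, 107) → C = 642
  (99, 0) → C = 3861
  (1, 98) → C = 627
The feasible region is unbounded (it extends along (0, 1), (1, 0)), but C strictly increases along every unbounded feasible direction, so there is no improving ray and the minimum is attained at a vertex.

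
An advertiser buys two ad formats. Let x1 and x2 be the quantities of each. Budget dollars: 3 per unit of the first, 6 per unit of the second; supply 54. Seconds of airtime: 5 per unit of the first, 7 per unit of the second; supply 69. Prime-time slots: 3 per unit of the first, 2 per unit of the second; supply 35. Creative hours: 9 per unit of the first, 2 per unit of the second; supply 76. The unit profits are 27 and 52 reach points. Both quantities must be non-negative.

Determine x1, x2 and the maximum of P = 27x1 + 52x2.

Corner points and P = 27x1 + 52x2:
  (0, 0) → P = 0
  (0, 9) → P = 468
  (76/9, 0) → P = 228
  (4, 7) → P = 472
  (394/53, 241/53) → P = 23170/53

x1 = 4, x2 = 7, maximum P = 472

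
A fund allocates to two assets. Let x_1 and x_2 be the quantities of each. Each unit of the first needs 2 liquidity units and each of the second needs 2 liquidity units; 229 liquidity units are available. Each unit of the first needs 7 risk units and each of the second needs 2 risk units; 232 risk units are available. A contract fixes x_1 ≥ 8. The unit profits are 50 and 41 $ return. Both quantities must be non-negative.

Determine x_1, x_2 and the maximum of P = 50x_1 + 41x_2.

Feasible corners and P = 50x_1 + 41x_2:
  (232/7, 0) → P = 11600/7
  (8, 0) → P = 400
  (8, 88) → P = 4008

At the optimal vertex, 7x_1 + 2x_2 = 232 and x_1 = 8.
Solving simultaneously gives x_1 = 8, x_2 = 88.

x_1 = 8, x_2 = 88, maximum P = 4008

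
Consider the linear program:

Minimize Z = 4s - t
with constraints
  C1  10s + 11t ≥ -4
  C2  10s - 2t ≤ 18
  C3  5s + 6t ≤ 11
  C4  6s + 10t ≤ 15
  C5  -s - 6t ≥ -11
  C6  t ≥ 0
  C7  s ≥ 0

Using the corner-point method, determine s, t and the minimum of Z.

s = 0, t = 3/2, minimum Z = -3/2

Extreme points and Z = 4s - t:
  (13/7, 2/7) → Z = 50/7
  (9/5, 0) → Z = 36/5
  (10/7, 9/14) → Z = 71/14
  (0, 3/2) → Z = -3/2
  (0, 0) → Z = 0

The binding constraints are 6s + 10t = 15 and s = 0.
Solving simultaneously gives s = 0, t = 3/2.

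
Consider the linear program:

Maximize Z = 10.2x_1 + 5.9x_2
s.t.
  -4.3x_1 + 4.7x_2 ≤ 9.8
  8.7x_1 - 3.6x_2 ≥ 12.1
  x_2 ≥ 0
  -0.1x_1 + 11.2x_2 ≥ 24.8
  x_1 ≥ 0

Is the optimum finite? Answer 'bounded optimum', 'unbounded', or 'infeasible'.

From the feasible point (9215/2541, 13729/2541), moving in the direction (11.2, 0.1) keeps every constraint satisfied while Z increases without bound.

unbounded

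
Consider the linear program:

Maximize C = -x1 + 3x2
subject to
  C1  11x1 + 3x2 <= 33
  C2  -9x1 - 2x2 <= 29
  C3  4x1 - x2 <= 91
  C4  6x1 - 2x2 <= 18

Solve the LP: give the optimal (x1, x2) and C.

x1 = -153/5, x2 = 616/5, maximum C = 2001/5

Extreme points and C = -x1 + 3x2:
  (-153/5, 616/5) → C = 2001/5
  (3, 0) → C = -3
  (-11/15, -56/5) → C = -493/15

At the optimal vertex, 11x1 + 3x2 = 33 and -9x1 - 2x2 = 29.
Solving simultaneously gives x1 = -153/5, x2 = 616/5.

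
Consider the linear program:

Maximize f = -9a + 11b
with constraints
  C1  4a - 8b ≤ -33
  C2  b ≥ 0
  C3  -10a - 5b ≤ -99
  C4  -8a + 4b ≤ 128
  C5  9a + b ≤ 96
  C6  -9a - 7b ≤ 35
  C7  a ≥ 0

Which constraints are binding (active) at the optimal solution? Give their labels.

Vertices and f = -9a + 11b:
  (627/100, 363/50) → f = 2343/100
  (735/76, 681/76) → f = 219/19
  (0, 99/5) → f = 1089/5
  (64/11, 480/11) → f = 4704/11
  (0, 32) → f = 352

The maximum is at (64/11, 480/11). Substituting into each constraint, equality holds for C4 and C5; the remaining constraints have slack.

C4 and C5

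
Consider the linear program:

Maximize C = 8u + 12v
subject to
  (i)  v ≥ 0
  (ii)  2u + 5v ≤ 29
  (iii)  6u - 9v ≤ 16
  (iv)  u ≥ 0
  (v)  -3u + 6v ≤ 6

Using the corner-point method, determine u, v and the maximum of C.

Feasible corners and C = 8u + 12v:
  (8/3, 0) → C = 64/3
  (0, 0) → C = 0
  (341/48, 71/24) → C = 277/3
  (16/3, 11/3) → C = 260/3
  (0, 1) → C = 12

u = 341/48, v = 71/24, maximum C = 277/3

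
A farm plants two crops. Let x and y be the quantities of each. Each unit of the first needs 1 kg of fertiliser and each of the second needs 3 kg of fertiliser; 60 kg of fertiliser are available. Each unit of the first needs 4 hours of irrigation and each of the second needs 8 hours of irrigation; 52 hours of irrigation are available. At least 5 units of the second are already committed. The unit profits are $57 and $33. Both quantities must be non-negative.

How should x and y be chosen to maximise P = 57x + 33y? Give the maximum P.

Feasible corners and P = 57x + 33y:
  (0, 13/2) → P = 429/2
  (0, 5) → P = 165
  (3, 5) → P = 336

x = 3, y = 5, maximum P = 336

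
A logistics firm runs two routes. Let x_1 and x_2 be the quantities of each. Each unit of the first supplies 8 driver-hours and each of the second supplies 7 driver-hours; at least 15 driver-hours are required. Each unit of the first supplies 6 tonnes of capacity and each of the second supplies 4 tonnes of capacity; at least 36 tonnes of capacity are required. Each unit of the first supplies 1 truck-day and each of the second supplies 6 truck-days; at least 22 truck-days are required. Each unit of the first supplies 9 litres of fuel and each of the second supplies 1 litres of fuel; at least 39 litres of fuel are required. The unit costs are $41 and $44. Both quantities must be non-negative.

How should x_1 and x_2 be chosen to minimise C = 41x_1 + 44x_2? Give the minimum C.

x_1 = 4, x_2 = 3, minimum C = 296

Vertices and C = 41x_1 + 44x_2:
  (0, 39) → C = 1716
  (22, 0) → C = 902
  (4, 3) → C = 296
The feasible region is unbounded (it extends along (0, 1), (1, 0)), but C strictly increases along every unbounded feasible direction, so there is no improving ray and the minimum is attained at a vertex.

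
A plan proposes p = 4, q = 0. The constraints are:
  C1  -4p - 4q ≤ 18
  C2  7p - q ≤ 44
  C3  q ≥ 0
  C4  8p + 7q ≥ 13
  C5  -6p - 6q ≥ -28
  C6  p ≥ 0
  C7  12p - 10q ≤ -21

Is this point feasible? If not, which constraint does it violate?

Constraint C7: 12p - 10q = 48, which is not ≤ -21. All other constraints are satisfied.

not feasible — violates C7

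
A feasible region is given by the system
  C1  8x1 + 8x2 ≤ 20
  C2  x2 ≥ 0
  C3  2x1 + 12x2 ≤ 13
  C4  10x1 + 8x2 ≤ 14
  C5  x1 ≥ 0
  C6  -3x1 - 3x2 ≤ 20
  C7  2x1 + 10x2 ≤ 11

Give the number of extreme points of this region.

Intersecting each pair of boundary lines and keeping only the points that satisfy every inequality leaves:
  (7/5, 0)
  (0, 0)
  (0, 13/12)
  (1/2, 1)
  (13/21, 41/42)

5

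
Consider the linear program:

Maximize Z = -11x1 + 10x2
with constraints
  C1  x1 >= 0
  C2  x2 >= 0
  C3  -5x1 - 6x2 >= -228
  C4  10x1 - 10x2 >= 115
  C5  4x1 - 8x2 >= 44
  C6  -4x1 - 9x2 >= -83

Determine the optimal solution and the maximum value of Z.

x1 = 23/2, x2 = 0, maximum Z = -253/2

Vertices and Z = -11x1 + 10x2:
  (23/2, 0) → Z = -253/2
  (83/4, 0) → Z = -913/4
  (12, 1/2) → Z = -127
  (265/17, 39/17) → Z = -2525/17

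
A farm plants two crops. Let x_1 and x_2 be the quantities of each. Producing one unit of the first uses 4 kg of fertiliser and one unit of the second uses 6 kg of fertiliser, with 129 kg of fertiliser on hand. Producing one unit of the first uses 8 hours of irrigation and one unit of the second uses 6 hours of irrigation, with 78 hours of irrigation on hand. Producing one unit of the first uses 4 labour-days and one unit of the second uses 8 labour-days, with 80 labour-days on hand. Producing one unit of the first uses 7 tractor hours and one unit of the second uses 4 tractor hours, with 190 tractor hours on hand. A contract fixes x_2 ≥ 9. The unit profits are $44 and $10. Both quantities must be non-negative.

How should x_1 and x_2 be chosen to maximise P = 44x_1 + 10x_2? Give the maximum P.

Vertices and P = 44x_1 + 10x_2:
  (0, 10) → P = 100
  (0, 9) → P = 90
  (2, 9) → P = 178

x_1 = 2, x_2 = 9, maximum P = 178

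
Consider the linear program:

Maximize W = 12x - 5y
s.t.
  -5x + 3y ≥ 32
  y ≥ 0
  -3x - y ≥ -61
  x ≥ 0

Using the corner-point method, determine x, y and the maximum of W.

Corner points and W = 12x - 5y:
  (151/14, 401/14) → W = -193/14
  (0, 32/3) → W = -160/3
  (0, 61) → W = -305

The optimum lies where -5x + 3y = 32 and -3x - y = -61.
Solving simultaneously gives x = 151/14, y = 401/14.

x = 151/14, y = 401/14, maximum W = -193/14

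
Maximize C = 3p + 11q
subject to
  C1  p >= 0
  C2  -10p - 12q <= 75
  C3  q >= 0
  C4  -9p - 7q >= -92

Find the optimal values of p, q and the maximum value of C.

p = 0, q = 92/7, maximum C = 1012/7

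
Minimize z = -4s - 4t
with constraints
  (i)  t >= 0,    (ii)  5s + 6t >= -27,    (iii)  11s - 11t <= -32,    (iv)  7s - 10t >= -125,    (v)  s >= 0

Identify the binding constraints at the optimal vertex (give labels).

(iii) and (iv)

Extreme points and z = -4s - 4t:
  (1055/33, 1151/33) → z = -8824/33
  (0, 32/11) → z = -128/11
  (0, 25/2) → z = -50

The minimum is at (1055/33, 1151/33). Substituting into each constraint, equality holds for (iii) and (iv); the remaining constraints have slack.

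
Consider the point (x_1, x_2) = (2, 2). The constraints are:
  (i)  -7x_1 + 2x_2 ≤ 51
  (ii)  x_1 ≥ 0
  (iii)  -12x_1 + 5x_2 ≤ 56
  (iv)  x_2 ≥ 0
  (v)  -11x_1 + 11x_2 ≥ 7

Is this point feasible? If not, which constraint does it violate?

Constraint (v): -11x_1 + 11x_2 = 0, which is not ≥ 7. All other constraints are satisfied.

not feasible — violates (v)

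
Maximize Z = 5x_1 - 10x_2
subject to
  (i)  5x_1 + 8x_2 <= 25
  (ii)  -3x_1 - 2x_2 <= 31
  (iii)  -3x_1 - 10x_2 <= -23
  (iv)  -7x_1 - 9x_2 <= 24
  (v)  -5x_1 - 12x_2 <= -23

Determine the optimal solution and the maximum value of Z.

x_1 = 33/13, x_2 = 20/13, maximum Z = -35/13

Feasible corners and Z = 5x_1 - 10x_2:
  (-149/7, 115/7) → Z = -1895/7
  (33/13, 20/13) → Z = -35/13
  (-231/13, 145/13) → Z = -2605/13
  (-23/7, 23/7) → Z = -345/7
  (-165/13, 281/39) → Z = -5285/39

The binding constraints are 5x_1 + 8x_2 = 25 and -3x_1 - 10x_2 = -23.
Solving simultaneously gives x_1 = 33/13, x_2 = 20/13.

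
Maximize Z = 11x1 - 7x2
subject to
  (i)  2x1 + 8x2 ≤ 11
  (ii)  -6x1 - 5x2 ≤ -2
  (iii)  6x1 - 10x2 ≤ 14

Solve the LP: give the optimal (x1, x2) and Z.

The optimum lies where 2x1 + 8x2 = 11 and 6x1 - 10x2 = 14.
Solving simultaneously gives x1 = 111/34, x2 = 19/34.

x1 = 111/34, x2 = 19/34, maximum Z = 32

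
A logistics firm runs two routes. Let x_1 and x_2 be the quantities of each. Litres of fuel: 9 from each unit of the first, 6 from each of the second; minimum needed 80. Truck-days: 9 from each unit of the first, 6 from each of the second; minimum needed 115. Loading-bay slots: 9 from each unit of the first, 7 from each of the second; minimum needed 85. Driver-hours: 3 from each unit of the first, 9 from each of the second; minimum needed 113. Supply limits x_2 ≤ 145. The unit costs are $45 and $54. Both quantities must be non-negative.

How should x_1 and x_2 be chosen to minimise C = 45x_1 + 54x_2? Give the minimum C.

Extreme points and C = 45x_1 + 54x_2:
  (0, 115/6) → C = 1035
  (0, 145) → C = 7830
  (113/3, 0) → C = 1695
  (17/3, 32/3) → C = 831
The feasible region is unbounded (it extends along (1, 0)), but C strictly increases along every unbounded feasible direction, so there is no improving ray and the minimum is attained at a vertex.

The optimum lies where 9x_1 + 6x_2 = 115 and 3x_1 + 9x_2 = 113.
Solving simultaneously gives x_1 = 17/3, x_2 = 32/3.

x_1 = 17/3, x_2 = 32/3, minimum C = 831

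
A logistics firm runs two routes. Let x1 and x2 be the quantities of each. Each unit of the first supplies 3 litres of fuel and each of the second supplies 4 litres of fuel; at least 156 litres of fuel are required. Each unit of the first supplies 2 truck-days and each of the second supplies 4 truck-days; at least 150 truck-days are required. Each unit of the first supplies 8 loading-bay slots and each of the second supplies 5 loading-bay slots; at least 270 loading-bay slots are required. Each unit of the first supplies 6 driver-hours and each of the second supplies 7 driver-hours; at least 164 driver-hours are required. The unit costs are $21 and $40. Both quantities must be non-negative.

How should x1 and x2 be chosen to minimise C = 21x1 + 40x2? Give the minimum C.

Corner points and C = 21x1 + 40x2:
  (0, 54) → C = 2160
  (75, 0) → C = 1575
  (15, 30) → C = 1515
The feasible region is unbounded (it extends along (0, 1), (1, 0)), but C strictly increases along every unbounded feasible direction, so there is no improving ray and the minimum is attained at a vertex.

x1 = 15, x2 = 30, minimum C = 1515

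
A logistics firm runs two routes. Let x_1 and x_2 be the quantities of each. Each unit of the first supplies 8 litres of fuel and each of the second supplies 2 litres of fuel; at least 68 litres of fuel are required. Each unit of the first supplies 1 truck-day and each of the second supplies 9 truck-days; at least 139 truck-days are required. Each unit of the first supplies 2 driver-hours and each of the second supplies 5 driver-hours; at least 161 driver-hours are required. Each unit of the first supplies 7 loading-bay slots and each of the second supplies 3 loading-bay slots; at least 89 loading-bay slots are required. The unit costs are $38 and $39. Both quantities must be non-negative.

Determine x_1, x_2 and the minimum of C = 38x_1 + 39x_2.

x_1 = 1/2, x_2 = 32, minimum C = 1267

The feasible region is unbounded (it extends along (0, 1), (1, 0)), but C strictly increases along every unbounded feasible direction, so there is no improving ray and the minimum is attained at a vertex.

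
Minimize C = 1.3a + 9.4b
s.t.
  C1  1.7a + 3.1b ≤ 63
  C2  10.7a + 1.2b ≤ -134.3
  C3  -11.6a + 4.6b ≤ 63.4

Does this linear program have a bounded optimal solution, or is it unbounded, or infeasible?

unbounded

From the feasible point (-34693/3157, -43975/3157), moving in the direction (-4.6, -11.6) keeps every constraint satisfied while C decreases without bound.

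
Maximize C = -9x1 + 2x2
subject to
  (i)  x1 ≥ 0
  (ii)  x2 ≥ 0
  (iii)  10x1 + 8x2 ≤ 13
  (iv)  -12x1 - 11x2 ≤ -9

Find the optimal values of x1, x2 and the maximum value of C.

x1 = 0, x2 = 13/8, maximum C = 13/4

Vertices and C = -9x1 + 2x2:
  (0, 13/8) → C = 13/4
  (0, 9/11) → C = 18/11
  (13/10, 0) → C = -117/10
  (3/4, 0) → C = -27/4

At the optimal vertex, x1 = 0 and 10x1 + 8x2 = 13.
Solving simultaneously gives x1 = 0, x2 = 13/8.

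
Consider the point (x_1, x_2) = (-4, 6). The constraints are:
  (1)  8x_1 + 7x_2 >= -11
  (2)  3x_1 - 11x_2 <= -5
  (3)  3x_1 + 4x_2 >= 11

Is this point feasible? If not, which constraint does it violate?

feasible

(1): 10 ≥ -11 ✓
(2): -78 ≤ -5 ✓
(3): 12 ≥ 11 ✓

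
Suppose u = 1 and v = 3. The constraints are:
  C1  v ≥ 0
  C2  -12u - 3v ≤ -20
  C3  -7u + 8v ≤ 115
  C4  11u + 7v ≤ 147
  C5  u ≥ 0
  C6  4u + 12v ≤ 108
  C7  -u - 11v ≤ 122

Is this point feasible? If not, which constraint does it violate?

feasible

C1: 3 ≥ 0 ✓
C2: -21 ≤ -20 ✓
C3: 17 ≤ 115 ✓
C4: 32 ≤ 147 ✓
C5: 1 ≥ 0 ✓
C6: 40 ≤ 108 ✓
C7: -34 ≤ 122 ✓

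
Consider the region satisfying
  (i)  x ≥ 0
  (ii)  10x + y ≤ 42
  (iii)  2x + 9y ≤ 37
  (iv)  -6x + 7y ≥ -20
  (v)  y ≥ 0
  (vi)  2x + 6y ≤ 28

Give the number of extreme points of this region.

5

Pairwise boundary intersections that survive every other constraint:
  (0, 37/9)
  (0, 0)
  (31/8, 13/4)
  (157/38, 13/19)
  (10/3, 0)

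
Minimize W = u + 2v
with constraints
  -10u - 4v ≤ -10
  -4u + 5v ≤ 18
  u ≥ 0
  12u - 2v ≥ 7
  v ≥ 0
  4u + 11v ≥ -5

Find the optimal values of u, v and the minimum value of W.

u = 1, v = 0, minimum W = 1

Vertices and W = u + 2v:
  (12/17, 25/34) → W = 37/17
  (1, 0) → W = 1
  (71/52, 61/13) → W = 43/4
The feasible region is unbounded (it extends along (5, 4), (1, 0)), but W strictly increases along every unbounded feasible direction, so there is no improving ray and the minimum is attained at a vertex.

The optimum lies where -10u - 4v = -10 and v = 0.
Solving simultaneously gives u = 1, v = 0.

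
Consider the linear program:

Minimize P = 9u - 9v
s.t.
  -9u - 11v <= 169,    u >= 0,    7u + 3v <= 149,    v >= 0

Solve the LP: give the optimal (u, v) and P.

u = 0, v = 149/3, minimum P = -447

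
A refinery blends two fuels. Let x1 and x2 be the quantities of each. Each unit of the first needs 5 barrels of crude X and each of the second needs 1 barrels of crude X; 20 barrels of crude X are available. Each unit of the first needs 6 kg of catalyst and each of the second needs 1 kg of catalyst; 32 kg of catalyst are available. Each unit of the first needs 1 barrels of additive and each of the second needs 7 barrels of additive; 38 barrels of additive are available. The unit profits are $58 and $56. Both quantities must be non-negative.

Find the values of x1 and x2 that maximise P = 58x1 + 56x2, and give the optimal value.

x1 = 3, x2 = 5, maximum P = 454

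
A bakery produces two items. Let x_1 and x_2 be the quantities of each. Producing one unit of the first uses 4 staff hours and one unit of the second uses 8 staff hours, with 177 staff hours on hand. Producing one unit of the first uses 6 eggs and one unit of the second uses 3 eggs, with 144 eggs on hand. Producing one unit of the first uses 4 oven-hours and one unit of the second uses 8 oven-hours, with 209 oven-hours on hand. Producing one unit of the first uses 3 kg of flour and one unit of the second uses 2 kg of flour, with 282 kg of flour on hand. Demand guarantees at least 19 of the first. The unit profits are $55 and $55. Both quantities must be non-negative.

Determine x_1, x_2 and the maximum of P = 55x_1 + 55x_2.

x_1 = 19, x_2 = 10, maximum P = 1595

Corner points and P = 55x_1 + 55x_2:
  (24, 0) → P = 1320
  (19, 0) → P = 1045
  (19, 10) → P = 1595

At the optimal vertex, 6x_1 + 3x_2 = 144 and x_1 = 19.
Solving simultaneously gives x_1 = 19, x_2 = 10.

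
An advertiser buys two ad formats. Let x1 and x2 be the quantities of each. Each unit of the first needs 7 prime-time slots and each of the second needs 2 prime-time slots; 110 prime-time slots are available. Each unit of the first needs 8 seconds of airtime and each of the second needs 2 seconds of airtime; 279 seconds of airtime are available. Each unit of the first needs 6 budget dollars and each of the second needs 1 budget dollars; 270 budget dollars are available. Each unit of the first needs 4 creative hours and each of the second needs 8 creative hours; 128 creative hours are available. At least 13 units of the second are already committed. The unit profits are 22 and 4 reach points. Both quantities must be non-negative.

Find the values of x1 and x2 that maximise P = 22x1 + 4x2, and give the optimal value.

x1 = 6, x2 = 13, maximum P = 184

Vertices and P = 22x1 + 4x2:
  (0, 16) → P = 64
  (0, 13) → P = 52
  (6, 13) → P = 184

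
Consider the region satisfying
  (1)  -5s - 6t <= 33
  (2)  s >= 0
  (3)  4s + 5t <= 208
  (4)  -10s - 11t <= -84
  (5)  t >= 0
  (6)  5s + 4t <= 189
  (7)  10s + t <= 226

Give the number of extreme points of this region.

The feasible vertices (each the meet of two boundaries and inside every other half-plane) are:
  (0, 208/5)
  (0, 84/11)
  (113/9, 284/9)
  (42/5, 0)
  (113/5, 0)
  (143/7, 152/7)

6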